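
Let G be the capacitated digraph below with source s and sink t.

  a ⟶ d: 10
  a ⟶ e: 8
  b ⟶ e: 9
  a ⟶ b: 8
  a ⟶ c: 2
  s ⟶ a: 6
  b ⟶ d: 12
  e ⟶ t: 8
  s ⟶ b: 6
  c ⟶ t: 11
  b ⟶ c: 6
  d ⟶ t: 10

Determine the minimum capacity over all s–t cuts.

12

Augment s→a→c→t: bottleneck 2, flow now 2.
Augment s→a→d→t: bottleneck 4, flow now 6.
Augment s→b→c→t: bottleneck 6, flow now 12.
No augmenting path remains; maximum flow = 12.
By max-flow min-cut, the minimum cut capacity equals the max flow.
In the residual graph, reachable from s: {s}.
Min-cut edges: s→a (6), s→b (6); capacity 6 + 6 = 12.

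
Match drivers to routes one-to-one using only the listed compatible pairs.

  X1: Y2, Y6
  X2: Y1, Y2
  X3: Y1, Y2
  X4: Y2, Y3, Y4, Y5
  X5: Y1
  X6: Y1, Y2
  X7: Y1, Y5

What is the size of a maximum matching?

Unit-capacity flow: source→left, listed edges, right→sink; max matching = max flow.
Augmenting path X1→Y2 (+1); matched 1.
Augmenting path X2→Y1 (+1); matched 2.
Augmenting path X4→Y3 (+1); matched 3.
Augmenting path X7→Y5 (+1); matched 4.
Augmenting path X3→Y2→X1→Y6 (+1); matched 5.
No augmenting path remains; maximum matching = 5.
König certificate: {X1, X4, X7, Y1, Y2} is a vertex cover of size 5 (every listed pair touches it), so no matching can be larger.

5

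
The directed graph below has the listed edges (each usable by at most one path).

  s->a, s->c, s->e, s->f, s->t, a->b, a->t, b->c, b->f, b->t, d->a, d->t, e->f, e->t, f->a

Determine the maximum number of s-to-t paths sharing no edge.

4

Assign every edge capacity 1; by Menger, the answer equals the max flow.
Path s→t (+1); total 1.
Path s→a→t (+1); total 2.
Path s→e→t (+1); total 3.
Path s→f→a→b→t (+1); total 4.
No residual s→t path; max flow = 4.
Certifying cut of size 4: {s→a, s→e, s→f, s→t}.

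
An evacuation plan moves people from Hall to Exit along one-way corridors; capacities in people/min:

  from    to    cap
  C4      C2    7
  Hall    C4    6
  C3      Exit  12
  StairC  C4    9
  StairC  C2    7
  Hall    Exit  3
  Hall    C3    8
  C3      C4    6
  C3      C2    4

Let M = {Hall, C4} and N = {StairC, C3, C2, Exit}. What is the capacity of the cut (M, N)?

Edges leaving {Hall, C4}: Hall→C3 (8), Hall→Exit (3), C4→C2 (7).
Cut capacity = 8 + 3 + 7 = 18.

18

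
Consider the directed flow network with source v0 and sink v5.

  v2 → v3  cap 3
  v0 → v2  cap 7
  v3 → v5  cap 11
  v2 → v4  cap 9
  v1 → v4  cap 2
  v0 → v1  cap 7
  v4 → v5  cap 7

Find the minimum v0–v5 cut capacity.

Augment v0→v1→v4→v5: bottleneck 2, flow now 2.
Augment v0→v2→v3→v5: bottleneck 3, flow now 5.
Augment v0→v2→v4→v5: bottleneck 4, flow now 9.
No augmenting path remains; maximum flow = 9.
By max-flow min-cut, the minimum cut capacity equals the max flow.
In the residual graph, reachable from v0: {v0, v1}.
Min-cut edges: v0→v2 (7), v1→v4 (2); capacity 7 + 2 = 9.

9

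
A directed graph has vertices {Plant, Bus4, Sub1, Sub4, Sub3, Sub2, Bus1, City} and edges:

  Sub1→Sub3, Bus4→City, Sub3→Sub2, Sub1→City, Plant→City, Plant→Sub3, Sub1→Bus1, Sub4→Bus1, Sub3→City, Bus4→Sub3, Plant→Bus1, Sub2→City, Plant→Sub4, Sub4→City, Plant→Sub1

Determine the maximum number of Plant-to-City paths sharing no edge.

4

Assign every edge capacity 1; by Menger, the answer equals the max flow.
Path Plant→City (+1); total 1.
Path Plant→Sub1→City (+1); total 2.
Path Plant→Sub4→City (+1); total 3.
Path Plant→Sub3→City (+1); total 4.
No residual Plant→City path; max flow = 4.
Certifying cut of size 4: {Plant→City, Plant→Sub1, Plant→Sub3, Plant→Sub4}.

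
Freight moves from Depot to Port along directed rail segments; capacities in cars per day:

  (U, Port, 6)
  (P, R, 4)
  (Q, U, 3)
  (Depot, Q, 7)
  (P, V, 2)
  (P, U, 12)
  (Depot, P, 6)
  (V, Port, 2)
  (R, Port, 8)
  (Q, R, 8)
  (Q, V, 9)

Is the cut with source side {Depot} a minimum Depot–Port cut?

Given cut capacity: 6 + 7 = 13.
Augment Depot→P→R→Port: bottleneck 4, flow now 4.
Augment Depot→P→U→Port: bottleneck 2, flow now 6.
Augment Depot→Q→R→Port: bottleneck 4, flow now 10.
Augment Depot→Q→U→Port: bottleneck 3, flow now 13.
No augmenting path remains; maximum flow = 13.
Cut capacity 13 equals the max flow, so it is a minimum cut.

Yes — it is a minimum cut (capacity 13).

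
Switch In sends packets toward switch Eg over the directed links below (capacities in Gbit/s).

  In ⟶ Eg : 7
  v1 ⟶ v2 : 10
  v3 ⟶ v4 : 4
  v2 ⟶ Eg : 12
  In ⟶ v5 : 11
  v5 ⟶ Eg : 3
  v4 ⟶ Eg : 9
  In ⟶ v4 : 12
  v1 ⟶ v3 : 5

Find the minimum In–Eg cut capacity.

Augment In→Eg: bottleneck 7, flow now 7.
Augment In→v4→Eg: bottleneck 9, flow now 16.
Augment In→v5→Eg: bottleneck 3, flow now 19.
No augmenting path remains; maximum flow = 19.
By max-flow min-cut, the minimum cut capacity equals the max flow.
In the residual graph, reachable from In: {In, v4, v5}.
Min-cut edges: In→Eg (7), v4→Eg (9), v5→Eg (3); capacity 7 + 9 + 3 = 19.

19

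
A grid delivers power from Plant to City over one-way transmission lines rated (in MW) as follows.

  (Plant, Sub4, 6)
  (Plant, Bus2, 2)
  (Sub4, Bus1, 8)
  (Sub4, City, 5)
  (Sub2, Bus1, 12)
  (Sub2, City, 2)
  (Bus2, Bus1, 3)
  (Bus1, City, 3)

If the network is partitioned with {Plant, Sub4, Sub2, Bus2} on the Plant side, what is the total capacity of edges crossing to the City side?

30

Edges leaving {Plant, Sub4, Sub2, Bus2}: Sub4→Bus1 (8), Sub4→City (5), Sub2→Bus1 (12), Sub2→City (2), Bus2→Bus1 (3).
Cut capacity = 8 + 5 + 12 + 2 + 3 = 30.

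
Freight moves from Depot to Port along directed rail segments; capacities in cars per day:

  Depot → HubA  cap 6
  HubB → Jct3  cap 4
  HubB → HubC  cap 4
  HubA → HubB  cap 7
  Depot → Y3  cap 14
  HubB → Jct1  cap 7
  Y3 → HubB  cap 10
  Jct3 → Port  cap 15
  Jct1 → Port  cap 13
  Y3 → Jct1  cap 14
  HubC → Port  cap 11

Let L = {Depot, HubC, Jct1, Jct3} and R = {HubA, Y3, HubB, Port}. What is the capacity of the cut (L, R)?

Edges leaving {Depot, HubC, Jct1, Jct3}: Depot→HubA (6), Depot→Y3 (14), HubC→Port (11), Jct1→Port (13), Jct3→Port (15).
Cut capacity = 6 + 14 + 11 + 13 + 15 = 59.

59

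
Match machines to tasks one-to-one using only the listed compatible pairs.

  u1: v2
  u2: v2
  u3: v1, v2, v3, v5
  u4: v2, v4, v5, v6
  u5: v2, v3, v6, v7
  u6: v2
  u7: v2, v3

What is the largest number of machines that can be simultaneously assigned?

Unit-capacity flow: source→left, listed edges, right→sink; max matching = max flow.
Augmenting path u1→v2 (+1); matched 1.
Augmenting path u3→v1 (+1); matched 2.
Augmenting path u4→v4 (+1); matched 3.
Augmenting path u5→v3 (+1); matched 4.
Augmenting path u7→v3→u5→v6 (+1); matched 5.
No augmenting path remains; maximum matching = 5.
König certificate: {u3, u4, u5, u7, v2} is a vertex cover of size 5 (every listed pair touches it), so no matching can be larger.

5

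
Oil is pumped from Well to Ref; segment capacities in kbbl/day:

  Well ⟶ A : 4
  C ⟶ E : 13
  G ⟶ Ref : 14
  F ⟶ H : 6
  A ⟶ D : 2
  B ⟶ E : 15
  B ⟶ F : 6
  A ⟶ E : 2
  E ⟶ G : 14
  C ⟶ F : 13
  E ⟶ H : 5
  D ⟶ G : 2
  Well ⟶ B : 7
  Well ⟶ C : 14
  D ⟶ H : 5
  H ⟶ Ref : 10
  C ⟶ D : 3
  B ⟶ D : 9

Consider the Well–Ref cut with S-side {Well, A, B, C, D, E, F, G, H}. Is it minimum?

Yes — it is a minimum cut (capacity 24).

Given cut capacity: 14 + 10 = 24.
Augment Well→A→D→G→Ref: bottleneck 2, flow now 2.
Augment Well→A→E→G→Ref: bottleneck 2, flow now 4.
Augment Well→B→D→H→Ref: bottleneck 5, flow now 9.
Augment Well→B→E→G→Ref: bottleneck 2, flow now 11.
Augment Well→C→E→G→Ref: bottleneck 8, flow now 19.
Augment Well→C→E→H→Ref: bottleneck 5, flow now 24.
No augmenting path remains; maximum flow = 24.
Cut capacity 24 equals the max flow, so it is a minimum cut.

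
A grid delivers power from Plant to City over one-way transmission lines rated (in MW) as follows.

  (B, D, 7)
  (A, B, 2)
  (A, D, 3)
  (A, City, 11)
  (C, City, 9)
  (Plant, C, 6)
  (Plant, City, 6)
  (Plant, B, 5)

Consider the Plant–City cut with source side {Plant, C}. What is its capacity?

Edges leaving {Plant, C}: Plant→B (5), Plant→City (6), C→City (9).
Cut capacity = 5 + 6 + 9 = 20.

20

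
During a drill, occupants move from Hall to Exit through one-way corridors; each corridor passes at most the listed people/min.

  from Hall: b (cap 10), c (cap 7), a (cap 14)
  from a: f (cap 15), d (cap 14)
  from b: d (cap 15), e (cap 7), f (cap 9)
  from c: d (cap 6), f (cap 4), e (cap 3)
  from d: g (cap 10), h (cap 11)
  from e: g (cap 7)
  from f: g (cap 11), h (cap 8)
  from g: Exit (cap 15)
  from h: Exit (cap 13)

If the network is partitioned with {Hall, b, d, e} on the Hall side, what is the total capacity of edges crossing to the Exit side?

58

Edges leaving {Hall, b, d, e}: Hall→a (14), Hall→c (7), b→f (9), d→g (10), d→h (11), e→g (7).
Cut capacity = 14 + 7 + 9 + 10 + 11 + 7 = 58.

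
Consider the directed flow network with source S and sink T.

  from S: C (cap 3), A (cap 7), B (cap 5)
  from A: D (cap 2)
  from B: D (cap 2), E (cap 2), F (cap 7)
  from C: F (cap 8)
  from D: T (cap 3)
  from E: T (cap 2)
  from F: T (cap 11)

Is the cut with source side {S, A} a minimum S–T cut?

Given cut capacity: 5 + 3 + 2 = 10.
Augment S→A→D→T: bottleneck 2, flow now 2.
Augment S→B→D→T: bottleneck 1, flow now 3.
Augment S→B→E→T: bottleneck 2, flow now 5.
Augment S→B→F→T: bottleneck 2, flow now 7.
Augment S→C→F→T: bottleneck 3, flow now 10.
No augmenting path remains; maximum flow = 10.
Cut capacity 10 equals the max flow, so it is a minimum cut.

Yes — it is a minimum cut (capacity 10).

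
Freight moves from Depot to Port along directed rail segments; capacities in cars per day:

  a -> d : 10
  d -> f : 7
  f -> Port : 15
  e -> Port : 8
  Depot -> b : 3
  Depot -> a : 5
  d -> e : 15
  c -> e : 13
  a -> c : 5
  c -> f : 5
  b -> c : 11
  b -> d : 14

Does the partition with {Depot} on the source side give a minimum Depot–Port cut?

Given cut capacity: 5 + 3 = 8.
Augment Depot→a→c→e→Port: bottleneck 5, flow now 5.
Augment Depot→b→c→e→Port: bottleneck 3, flow now 8.
No augmenting path remains; maximum flow = 8.
Cut capacity 8 equals the max flow, so it is a minimum cut.

Yes — it is a minimum cut (capacity 8).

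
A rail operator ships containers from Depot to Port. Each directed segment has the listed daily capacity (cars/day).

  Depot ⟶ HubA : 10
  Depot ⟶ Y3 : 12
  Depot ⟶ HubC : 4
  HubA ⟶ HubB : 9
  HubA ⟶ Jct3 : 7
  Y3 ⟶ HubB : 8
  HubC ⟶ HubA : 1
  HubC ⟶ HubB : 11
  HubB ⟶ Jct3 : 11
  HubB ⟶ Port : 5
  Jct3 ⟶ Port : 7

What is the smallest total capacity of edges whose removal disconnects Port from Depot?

Augment Depot→HubA→HubB→Port: bottleneck 5, flow now 5.
Augment Depot→HubA→Jct3→Port: bottleneck 5, flow now 10.
Augment Depot→Y3→HubB→Jct3→Port: bottleneck 2, flow now 12.
No augmenting path remains; maximum flow = 12.
By max-flow min-cut, the minimum cut capacity equals the max flow.
In the residual graph, reachable from Depot: {Depot, HubA, Y3, HubC, HubB, Jct3}.
Min-cut edges: HubB→Port (5), Jct3→Port (7); capacity 5 + 7 = 12.

12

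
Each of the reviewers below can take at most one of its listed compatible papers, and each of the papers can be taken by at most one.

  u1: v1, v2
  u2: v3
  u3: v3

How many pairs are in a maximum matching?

2

Unit-capacity flow: source→left, listed edges, right→sink; max matching = max flow.
Augmenting path u1→v1 (+1); matched 1.
Augmenting path u2→v3 (+1); matched 2.
No augmenting path remains; maximum matching = 2.
König certificate: {u1, v3} is a vertex cover of size 2 (every listed pair touches it), so no matching can be larger.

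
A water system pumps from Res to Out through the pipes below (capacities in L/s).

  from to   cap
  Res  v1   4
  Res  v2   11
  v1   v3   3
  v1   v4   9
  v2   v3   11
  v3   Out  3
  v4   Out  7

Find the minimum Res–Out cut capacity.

Augment Res→v1→v3→Out: bottleneck 3, flow now 3.
Augment Res→v1→v4→Out: bottleneck 1, flow now 4.
Augment Res→v2→v3→v1→v4→Out: bottleneck 3, flow now 7. (uses reverse residual edge)
No augmenting path remains; maximum flow = 7.
By max-flow min-cut, the minimum cut capacity equals the max flow.
In the residual graph, reachable from Res: {Res, v2, v3}.
Min-cut edges: Res→v1 (4), v3→Out (3); capacity 4 + 3 = 7.

7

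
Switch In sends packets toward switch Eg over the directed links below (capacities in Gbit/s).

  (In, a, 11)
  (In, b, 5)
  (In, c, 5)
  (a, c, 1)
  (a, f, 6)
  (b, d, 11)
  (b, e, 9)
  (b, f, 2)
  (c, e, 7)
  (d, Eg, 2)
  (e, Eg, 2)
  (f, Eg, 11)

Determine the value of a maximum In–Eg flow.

Augment In→a→f→Eg: bottleneck 6, flow now 6.
Augment In→b→d→Eg: bottleneck 2, flow now 8.
Augment In→b→e→Eg: bottleneck 2, flow now 10.
Augment In→b→f→Eg: bottleneck 1, flow now 11.
Augment In→c→e→b→f→Eg: bottleneck 1, flow now 12. (uses reverse residual edge)
No augmenting path remains; maximum flow = 12.
In the residual graph, reachable from In: {In, a, b, c, d, e}.
Min-cut edges: a→f (6), b→f (2), d→Eg (2), e→Eg (2); capacity 6 + 2 + 2 + 2 = 12.
This cut is saturated, so no flow can exceed 12.

12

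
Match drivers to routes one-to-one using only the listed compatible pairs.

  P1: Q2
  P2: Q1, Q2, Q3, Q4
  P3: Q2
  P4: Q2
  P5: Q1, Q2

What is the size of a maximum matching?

3

Unit-capacity flow: source→left, listed edges, right→sink; max matching = max flow.
Augmenting path P1→Q2 (+1); matched 1.
Augmenting path P2→Q1 (+1); matched 2.
Augmenting path P5→Q1→P2→Q3 (+1); matched 3.
No augmenting path remains; maximum matching = 3.
König certificate: {P2, P5, Q2} is a vertex cover of size 3 (every listed pair touches it), so no matching can be larger.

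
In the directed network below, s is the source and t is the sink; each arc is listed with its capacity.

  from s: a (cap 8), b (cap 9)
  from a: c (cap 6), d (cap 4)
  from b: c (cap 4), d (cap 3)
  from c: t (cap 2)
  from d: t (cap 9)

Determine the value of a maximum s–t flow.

Augment s→a→c→t: bottleneck 2, flow now 2.
Augment s→a→d→t: bottleneck 4, flow now 6.
Augment s→b→d→t: bottleneck 3, flow now 9.
No augmenting path remains; maximum flow = 9.
In the residual graph, reachable from s: {s, a, b, c}.
Min-cut edges: a→d (4), b→d (3), c→t (2); capacity 4 + 3 + 2 = 9.
This cut is saturated, so no flow can exceed 9.

9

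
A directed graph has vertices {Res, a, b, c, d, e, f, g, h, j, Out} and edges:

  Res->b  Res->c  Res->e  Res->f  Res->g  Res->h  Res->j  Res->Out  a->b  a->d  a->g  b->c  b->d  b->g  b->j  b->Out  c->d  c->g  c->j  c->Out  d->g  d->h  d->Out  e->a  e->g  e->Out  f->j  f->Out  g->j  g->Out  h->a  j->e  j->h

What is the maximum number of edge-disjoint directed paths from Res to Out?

Assign every edge capacity 1; by Menger, the answer equals the max flow.
Path Res→Out (+1); total 1.
Path Res→b→Out (+1); total 2.
Path Res→c→Out (+1); total 3.
Path Res→e→Out (+1); total 4.
Path Res→f→Out (+1); total 5.
Path Res→g→Out (+1); total 6.
Path Res→h→a→d→Out (+1); total 7.
No residual Res→Out path; max flow = 7.
Certifying cut of size 7: {Res→Out, Res→f, b→Out, c→Out, d→Out, e→Out, g→Out}.

7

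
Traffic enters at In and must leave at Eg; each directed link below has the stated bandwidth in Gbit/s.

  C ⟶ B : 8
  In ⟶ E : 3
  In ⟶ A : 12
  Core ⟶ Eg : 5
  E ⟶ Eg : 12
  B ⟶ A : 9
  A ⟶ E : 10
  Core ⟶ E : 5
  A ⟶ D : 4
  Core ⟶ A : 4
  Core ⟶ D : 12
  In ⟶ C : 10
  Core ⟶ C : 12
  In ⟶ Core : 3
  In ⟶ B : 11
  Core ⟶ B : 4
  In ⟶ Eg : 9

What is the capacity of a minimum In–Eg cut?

Augment In→Eg: bottleneck 9, flow now 9.
Augment In→Core→Eg: bottleneck 3, flow now 12.
Augment In→E→Eg: bottleneck 3, flow now 15.
Augment In→A→E→Eg: bottleneck 9, flow now 24.
No augmenting path remains; maximum flow = 24.
By max-flow min-cut, the minimum cut capacity equals the max flow.
In the residual graph, reachable from In: {In, C, B, A, E, D}.
Min-cut edges: In→Core (3), In→Eg (9), E→Eg (12); capacity 3 + 9 + 12 = 24.

24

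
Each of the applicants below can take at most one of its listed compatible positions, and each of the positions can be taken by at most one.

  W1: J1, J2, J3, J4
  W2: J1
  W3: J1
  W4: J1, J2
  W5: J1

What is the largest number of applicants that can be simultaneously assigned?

3

Unit-capacity flow: source→left, listed edges, right→sink; max matching = max flow.
Augmenting path W1→J1 (+1); matched 1.
Augmenting path W4→J2 (+1); matched 2.
Augmenting path W2→J1→W1→J3 (+1); matched 3.
No augmenting path remains; maximum matching = 3.
König certificate: {W1, W4, J1} is a vertex cover of size 3 (every listed pair touches it), so no matching can be larger.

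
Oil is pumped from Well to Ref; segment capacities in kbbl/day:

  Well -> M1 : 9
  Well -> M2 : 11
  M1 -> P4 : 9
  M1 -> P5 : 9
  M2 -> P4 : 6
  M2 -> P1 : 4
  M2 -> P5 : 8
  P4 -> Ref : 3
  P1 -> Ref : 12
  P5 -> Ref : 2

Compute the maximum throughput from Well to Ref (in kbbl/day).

Augment Well→M1→P4→Ref: bottleneck 3, flow now 3.
Augment Well→M1→P5→Ref: bottleneck 2, flow now 5.
Augment Well→M2→P1→Ref: bottleneck 4, flow now 9.
No augmenting path remains; maximum flow = 9.
In the residual graph, reachable from Well: {Well, M1, M2, P4, P5}.
Min-cut edges: M2→P1 (4), P4→Ref (3), P5→Ref (2); capacity 4 + 3 + 2 = 9.
This cut is saturated, so no flow can exceed 9.

9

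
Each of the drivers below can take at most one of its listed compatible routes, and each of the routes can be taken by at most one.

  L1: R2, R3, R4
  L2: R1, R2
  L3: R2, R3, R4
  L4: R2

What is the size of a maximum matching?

Unit-capacity flow: source→left, listed edges, right→sink; max matching = max flow.
Augmenting path L1→R2 (+1); matched 1.
Augmenting path L2→R1 (+1); matched 2.
Augmenting path L3→R3 (+1); matched 3.
Augmenting path L4→R2→L1→R4 (+1); matched 4.
No augmenting path remains; maximum matching = 4.
König certificate: {L1, L2, L3, L4} is a vertex cover of size 4 (every listed pair touches it), so no matching can be larger.

4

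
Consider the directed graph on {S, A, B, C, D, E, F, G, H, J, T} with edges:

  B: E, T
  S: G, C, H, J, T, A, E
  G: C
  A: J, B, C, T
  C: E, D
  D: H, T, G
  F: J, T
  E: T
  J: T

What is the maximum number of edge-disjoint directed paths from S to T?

5

Assign every edge capacity 1; by Menger, the answer equals the max flow.
Path S→T (+1); total 1.
Path S→A→T (+1); total 2.
Path S→E→T (+1); total 3.
Path S→J→T (+1); total 4.
Path S→C→D→T (+1); total 5.
No residual S→T path; max flow = 5.
Certifying cut of size 5: {C→D, E→T, S→A, S→J, S→T}.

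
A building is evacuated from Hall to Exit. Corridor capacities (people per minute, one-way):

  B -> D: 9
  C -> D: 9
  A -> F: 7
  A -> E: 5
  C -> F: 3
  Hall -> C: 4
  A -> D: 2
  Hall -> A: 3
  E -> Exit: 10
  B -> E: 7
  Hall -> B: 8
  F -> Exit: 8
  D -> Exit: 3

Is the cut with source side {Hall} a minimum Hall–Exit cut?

Given cut capacity: 3 + 8 + 4 = 15.
Augment Hall→A→D→Exit: bottleneck 2, flow now 2.
Augment Hall→A→E→Exit: bottleneck 1, flow now 3.
Augment Hall→B→D→Exit: bottleneck 1, flow now 4.
Augment Hall→B→E→Exit: bottleneck 7, flow now 11.
Augment Hall→C→F→Exit: bottleneck 3, flow now 14.
Augment Hall→C→D→A→E→Exit: bottleneck 1, flow now 15. (uses reverse residual edge)
No augmenting path remains; maximum flow = 15.
Cut capacity 15 equals the max flow, so it is a minimum cut.

Yes — it is a minimum cut (capacity 15).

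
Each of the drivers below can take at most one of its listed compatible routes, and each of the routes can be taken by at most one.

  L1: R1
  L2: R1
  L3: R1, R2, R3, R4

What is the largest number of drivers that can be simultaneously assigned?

2

Unit-capacity flow: source→left, listed edges, right→sink; max matching = max flow.
Augmenting path L1→R1 (+1); matched 1.
Augmenting path L3→R2 (+1); matched 2.
No augmenting path remains; maximum matching = 2.
König certificate: {L3, R1} is a vertex cover of size 2 (every listed pair touches it), so no matching can be larger.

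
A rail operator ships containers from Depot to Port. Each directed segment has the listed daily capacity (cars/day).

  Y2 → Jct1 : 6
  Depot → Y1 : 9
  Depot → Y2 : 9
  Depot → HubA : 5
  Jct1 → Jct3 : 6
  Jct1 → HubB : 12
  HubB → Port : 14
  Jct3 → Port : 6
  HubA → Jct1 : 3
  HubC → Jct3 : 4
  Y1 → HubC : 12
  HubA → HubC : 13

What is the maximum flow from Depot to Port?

13

Augment Depot→HubA→Jct1→Jct3→Port: bottleneck 3, flow now 3.
Augment Depot→HubA→HubC→Jct3→Port: bottleneck 2, flow now 5.
Augment Depot→Y2→Jct1→Jct3→Port: bottleneck 1, flow now 6.
Augment Depot→Y2→Jct1→HubB→Port: bottleneck 5, flow now 11.
Augment Depot→Y1→HubC→Jct3→Jct1→HubB→Port: bottleneck 2, flow now 13. (uses reverse residual edge)
No augmenting path remains; maximum flow = 13.
In the residual graph, reachable from Depot: {Depot, HubA, Y2, Y1, HubC}.
Min-cut edges: HubA→Jct1 (3), Y2→Jct1 (6), HubC→Jct3 (4); capacity 3 + 6 + 4 = 13.
This cut is saturated, so no flow can exceed 13.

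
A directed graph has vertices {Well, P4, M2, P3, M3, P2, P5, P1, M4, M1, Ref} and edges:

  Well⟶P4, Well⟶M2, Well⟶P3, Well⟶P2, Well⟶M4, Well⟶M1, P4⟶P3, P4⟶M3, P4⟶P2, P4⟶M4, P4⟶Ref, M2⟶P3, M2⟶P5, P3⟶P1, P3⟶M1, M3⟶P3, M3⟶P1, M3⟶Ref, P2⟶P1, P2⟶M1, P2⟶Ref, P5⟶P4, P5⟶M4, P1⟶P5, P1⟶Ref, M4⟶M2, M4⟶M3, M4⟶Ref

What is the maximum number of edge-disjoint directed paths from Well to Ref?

Assign every edge capacity 1; by Menger, the answer equals the max flow.
Path Well→P4→Ref (+1); total 1.
Path Well→P2→Ref (+1); total 2.
Path Well→M4→Ref (+1); total 3.
Path Well→P3→P1→Ref (+1); total 4.
Path Well→M2→P5→P4→M3→Ref (+1); total 5.
No residual Well→Ref path; max flow = 5.
Certifying cut of size 5: {Well→M2, Well→M4, Well→P2, Well→P3, Well→P4}.

5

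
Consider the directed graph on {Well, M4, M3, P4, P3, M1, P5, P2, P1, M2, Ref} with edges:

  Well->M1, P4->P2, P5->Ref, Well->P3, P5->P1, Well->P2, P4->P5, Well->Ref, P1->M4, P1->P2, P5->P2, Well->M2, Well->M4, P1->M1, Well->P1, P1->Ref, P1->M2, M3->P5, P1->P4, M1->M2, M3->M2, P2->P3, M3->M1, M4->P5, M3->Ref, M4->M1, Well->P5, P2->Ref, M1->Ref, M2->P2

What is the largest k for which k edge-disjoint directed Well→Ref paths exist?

Assign every edge capacity 1; by Menger, the answer equals the max flow.
Path Well→Ref (+1); total 1.
Path Well→M1→Ref (+1); total 2.
Path Well→P5→Ref (+1); total 3.
Path Well→P2→Ref (+1); total 4.
Path Well→P1→Ref (+1); total 5.
No residual Well→Ref path; max flow = 5.
Certifying cut of size 5: {M1→Ref, P1→Ref, P2→Ref, P5→Ref, Well→Ref}.

5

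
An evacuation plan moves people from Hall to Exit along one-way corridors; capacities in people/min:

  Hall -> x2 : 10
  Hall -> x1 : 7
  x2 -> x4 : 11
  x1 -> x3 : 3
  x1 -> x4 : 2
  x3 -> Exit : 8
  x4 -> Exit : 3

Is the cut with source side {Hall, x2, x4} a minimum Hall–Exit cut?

No — its capacity is 10, but the minimum cut has capacity 6.

Given cut capacity: 7 + 3 = 10.
Augment Hall→x1→x3→Exit: bottleneck 3, flow now 3.
Augment Hall→x1→x4→Exit: bottleneck 2, flow now 5.
Augment Hall→x2→x4→Exit: bottleneck 1, flow now 6.
No augmenting path remains; maximum flow = 6.
In the residual graph, reachable from Hall: {Hall, x1, x2, x4}.
Min-cut edges: x1→x3 (3), x4→Exit (3); capacity 3 + 3 = 6.
Cut capacity 10 exceeds the max flow 6, so it is not minimum.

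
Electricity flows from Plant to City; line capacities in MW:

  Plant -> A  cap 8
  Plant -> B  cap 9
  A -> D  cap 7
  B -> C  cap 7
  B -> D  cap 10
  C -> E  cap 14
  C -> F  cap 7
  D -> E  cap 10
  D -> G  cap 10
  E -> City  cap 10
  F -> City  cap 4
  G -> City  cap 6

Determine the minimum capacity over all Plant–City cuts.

16

Augment Plant→A→D→E→City: bottleneck 7, flow now 7.
Augment Plant→B→C→E→City: bottleneck 3, flow now 10.
Augment Plant→B→C→F→City: bottleneck 4, flow now 14.
Augment Plant→B→D→G→City: bottleneck 2, flow now 16.
No augmenting path remains; maximum flow = 16.
By max-flow min-cut, the minimum cut capacity equals the max flow.
In the residual graph, reachable from Plant: {Plant, A}.
Min-cut edges: Plant→B (9), A→D (7); capacity 9 + 7 = 16.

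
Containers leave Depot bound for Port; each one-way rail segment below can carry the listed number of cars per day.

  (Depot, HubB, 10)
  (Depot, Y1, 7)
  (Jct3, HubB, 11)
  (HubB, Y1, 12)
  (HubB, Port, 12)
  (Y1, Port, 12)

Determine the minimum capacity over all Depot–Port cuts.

Augment Depot→HubB→Port: bottleneck 10, flow now 10.
Augment Depot→Y1→Port: bottleneck 7, flow now 17.
No augmenting path remains; maximum flow = 17.
By max-flow min-cut, the minimum cut capacity equals the max flow.
In the residual graph, reachable from Depot: {Depot}.
Min-cut edges: Depot→HubB (10), Depot→Y1 (7); capacity 10 + 7 = 17.

17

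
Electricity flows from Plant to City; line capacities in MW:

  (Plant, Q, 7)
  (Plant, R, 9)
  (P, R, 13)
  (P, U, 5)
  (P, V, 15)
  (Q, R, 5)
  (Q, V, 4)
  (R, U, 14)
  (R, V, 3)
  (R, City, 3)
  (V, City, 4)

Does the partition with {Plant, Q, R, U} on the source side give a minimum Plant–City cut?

Given cut capacity: 4 + 3 + 3 = 10.
Augment Plant→R→City: bottleneck 3, flow now 3.
Augment Plant→Q→V→City: bottleneck 4, flow now 7.
No augmenting path remains; maximum flow = 7.
In the residual graph, reachable from Plant: {Plant, Q, R, U, V}.
Min-cut edges: R→City (3), V→City (4); capacity 3 + 4 = 7.
Cut capacity 10 exceeds the max flow 7, so it is not minimum.

No — its capacity is 10, but the minimum cut has capacity 7.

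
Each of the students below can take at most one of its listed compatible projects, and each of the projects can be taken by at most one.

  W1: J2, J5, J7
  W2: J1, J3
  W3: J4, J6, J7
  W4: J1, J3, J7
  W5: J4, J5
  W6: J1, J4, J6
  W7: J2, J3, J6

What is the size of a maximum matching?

7

Unit-capacity flow: source→left, listed edges, right→sink; max matching = max flow.
Augmenting path W1→J2 (+1); matched 1.
Augmenting path W2→J1 (+1); matched 2.
Augmenting path W3→J4 (+1); matched 3.
Augmenting path W4→J3 (+1); matched 4.
Augmenting path W5→J5 (+1); matched 5.
Augmenting path W6→J6 (+1); matched 6.
Augmenting path W7→J2→W1→J7 (+1); matched 7.
No augmenting path remains; maximum matching = 7.
König certificate: {W1, W2, W3, W4, W5, W6, W7} is a vertex cover of size 7 (every listed pair touches it), so no matching can be larger.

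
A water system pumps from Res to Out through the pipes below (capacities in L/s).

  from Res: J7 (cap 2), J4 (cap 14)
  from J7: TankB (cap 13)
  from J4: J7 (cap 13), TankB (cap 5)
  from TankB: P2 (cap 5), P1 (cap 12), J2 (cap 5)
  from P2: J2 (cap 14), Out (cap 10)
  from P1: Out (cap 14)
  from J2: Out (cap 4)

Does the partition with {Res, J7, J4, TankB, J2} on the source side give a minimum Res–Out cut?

Given cut capacity: 5 + 12 + 4 = 21.
Augment Res→J7→TankB→P2→Out: bottleneck 2, flow now 2.
Augment Res→J4→TankB→P2→Out: bottleneck 3, flow now 5.
Augment Res→J4→TankB→P1→Out: bottleneck 2, flow now 7.
Augment Res→J4→J7→TankB→P1→Out: bottleneck 9, flow now 16.
No augmenting path remains; maximum flow = 16.
In the residual graph, reachable from Res: {Res}.
Min-cut edges: Res→J7 (2), Res→J4 (14); capacity 2 + 14 = 16.
Cut capacity 21 exceeds the max flow 16, so it is not minimum.

No — its capacity is 21, but the minimum cut has capacity 16.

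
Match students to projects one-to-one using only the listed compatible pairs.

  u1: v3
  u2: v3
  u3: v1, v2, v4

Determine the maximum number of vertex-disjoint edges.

2

Unit-capacity flow: source→left, listed edges, right→sink; max matching = max flow.
Augmenting path u1→v3 (+1); matched 1.
Augmenting path u3→v1 (+1); matched 2.
No augmenting path remains; maximum matching = 2.
König certificate: {u3, v3} is a vertex cover of size 2 (every listed pair touches it), so no matching can be larger.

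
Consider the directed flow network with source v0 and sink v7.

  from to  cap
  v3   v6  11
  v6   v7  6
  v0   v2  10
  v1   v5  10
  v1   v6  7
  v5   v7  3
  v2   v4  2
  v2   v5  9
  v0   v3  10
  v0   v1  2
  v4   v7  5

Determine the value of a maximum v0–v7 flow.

11

Augment v0→v1→v5→v7: bottleneck 2, flow now 2.
Augment v0→v2→v4→v7: bottleneck 2, flow now 4.
Augment v0→v2→v5→v7: bottleneck 1, flow now 5.
Augment v0→v3→v6→v7: bottleneck 6, flow now 11.
No augmenting path remains; maximum flow = 11.
In the residual graph, reachable from v0: {v0, v1, v2, v3, v5, v6}.
Min-cut edges: v2→v4 (2), v5→v7 (3), v6→v7 (6); capacity 2 + 3 + 6 = 11.
This cut is saturated, so no flow can exceed 11.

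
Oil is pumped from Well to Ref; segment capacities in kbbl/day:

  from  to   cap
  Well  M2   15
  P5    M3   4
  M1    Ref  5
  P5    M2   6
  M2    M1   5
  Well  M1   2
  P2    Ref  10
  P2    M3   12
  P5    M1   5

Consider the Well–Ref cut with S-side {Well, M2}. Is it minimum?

Given cut capacity: 2 + 5 = 7.
Augment Well→M1→Ref: bottleneck 2, flow now 2.
Augment Well→M2→M1→Ref: bottleneck 3, flow now 5.
No augmenting path remains; maximum flow = 5.
In the residual graph, reachable from Well: {Well, M2, M1}.
Min-cut edges: M1→Ref (5); capacity 5 = 5.
Cut capacity 7 exceeds the max flow 5, so it is not minimum.

No — its capacity is 7, but the minimum cut has capacity 5.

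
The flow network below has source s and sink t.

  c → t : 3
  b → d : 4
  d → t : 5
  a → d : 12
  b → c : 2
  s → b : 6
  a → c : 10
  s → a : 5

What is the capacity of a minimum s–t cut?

Augment s→a→c→t: bottleneck 3, flow now 3.
Augment s→a→d→t: bottleneck 2, flow now 5.
Augment s→b→d→t: bottleneck 3, flow now 8.
No augmenting path remains; maximum flow = 8.
By max-flow min-cut, the minimum cut capacity equals the max flow.
In the residual graph, reachable from s: {s, a, b, c, d}.
Min-cut edges: c→t (3), d→t (5); capacity 3 + 5 = 8.

8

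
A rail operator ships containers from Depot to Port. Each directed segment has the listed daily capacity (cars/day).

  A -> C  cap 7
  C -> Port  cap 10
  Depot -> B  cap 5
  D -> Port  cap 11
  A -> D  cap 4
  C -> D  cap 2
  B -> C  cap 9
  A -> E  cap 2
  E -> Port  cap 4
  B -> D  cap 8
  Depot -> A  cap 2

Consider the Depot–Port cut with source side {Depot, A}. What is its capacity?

Edges leaving {Depot, A}: Depot→B (5), A→C (7), A→D (4), A→E (2).
Cut capacity = 5 + 7 + 4 + 2 = 18.

18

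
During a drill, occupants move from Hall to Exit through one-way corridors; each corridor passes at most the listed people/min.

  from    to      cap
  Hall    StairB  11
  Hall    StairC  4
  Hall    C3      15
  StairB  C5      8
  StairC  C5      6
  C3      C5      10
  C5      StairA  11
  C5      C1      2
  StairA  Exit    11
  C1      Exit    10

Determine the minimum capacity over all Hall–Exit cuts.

13

Augment Hall→StairB→C5→StairA→Exit: bottleneck 8, flow now 8.
Augment Hall→StairC→C5→StairA→Exit: bottleneck 3, flow now 11.
Augment Hall→StairC→C5→C1→Exit: bottleneck 1, flow now 12.
Augment Hall→C3→C5→C1→Exit: bottleneck 1, flow now 13.
No augmenting path remains; maximum flow = 13.
By max-flow min-cut, the minimum cut capacity equals the max flow.
In the residual graph, reachable from Hall: {Hall, StairB, StairC, C3, C5}.
Min-cut edges: C5→StairA (11), C5→C1 (2); capacity 11 + 2 = 13.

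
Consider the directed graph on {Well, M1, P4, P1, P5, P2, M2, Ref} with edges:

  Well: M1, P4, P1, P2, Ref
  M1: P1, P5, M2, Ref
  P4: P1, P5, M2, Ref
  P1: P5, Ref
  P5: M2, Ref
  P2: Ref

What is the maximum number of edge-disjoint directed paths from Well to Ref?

5

Assign every edge capacity 1; by Menger, the answer equals the max flow.
Path Well→Ref (+1); total 1.
Path Well→M1→Ref (+1); total 2.
Path Well→P4→Ref (+1); total 3.
Path Well→P1→Ref (+1); total 4.
Path Well→P2→Ref (+1); total 5.
No residual Well→Ref path; max flow = 5.
Certifying cut of size 5: {Well→M1, Well→P1, Well→P2, Well→P4, Well→Ref}.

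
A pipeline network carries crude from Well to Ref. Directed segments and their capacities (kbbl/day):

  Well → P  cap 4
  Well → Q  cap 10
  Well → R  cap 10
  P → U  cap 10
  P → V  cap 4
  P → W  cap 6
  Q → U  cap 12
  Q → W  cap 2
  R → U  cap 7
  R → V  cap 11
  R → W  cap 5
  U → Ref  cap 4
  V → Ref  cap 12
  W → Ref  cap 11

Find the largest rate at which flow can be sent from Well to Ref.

Augment Well→P→U→Ref: bottleneck 4, flow now 4.
Augment Well→Q→W→Ref: bottleneck 2, flow now 6.
Augment Well→R→V→Ref: bottleneck 10, flow now 16.
Augment Well→Q→U→P→V→Ref: bottleneck 2, flow now 18. (uses reverse residual edge)
Augment Well→Q→U→P→W→Ref: bottleneck 2, flow now 20. (uses reverse residual edge)
No augmenting path remains; maximum flow = 20.
In the residual graph, reachable from Well: {Well, Q, U}.
Min-cut edges: Well→P (4), Well→R (10), Q→W (2), U→Ref (4); capacity 4 + 10 + 2 + 4 = 20.
This cut is saturated, so no flow can exceed 20.

20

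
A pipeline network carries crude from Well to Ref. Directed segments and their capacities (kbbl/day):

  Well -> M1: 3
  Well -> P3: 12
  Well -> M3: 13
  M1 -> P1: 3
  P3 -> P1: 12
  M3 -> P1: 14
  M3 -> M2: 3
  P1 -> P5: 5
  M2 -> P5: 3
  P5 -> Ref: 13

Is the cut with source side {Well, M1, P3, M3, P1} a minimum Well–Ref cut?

Yes — it is a minimum cut (capacity 8).

Given cut capacity: 3 + 5 = 8.
Augment Well→M1→P1→P5→Ref: bottleneck 3, flow now 3.
Augment Well→P3→P1→P5→Ref: bottleneck 2, flow now 5.
Augment Well→M3→M2→P5→Ref: bottleneck 3, flow now 8.
No augmenting path remains; maximum flow = 8.
Cut capacity 8 equals the max flow, so it is a minimum cut.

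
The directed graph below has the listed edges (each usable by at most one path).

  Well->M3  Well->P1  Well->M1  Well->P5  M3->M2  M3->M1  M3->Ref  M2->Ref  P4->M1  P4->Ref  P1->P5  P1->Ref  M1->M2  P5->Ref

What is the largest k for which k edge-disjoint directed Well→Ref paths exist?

Assign every edge capacity 1; by Menger, the answer equals the max flow.
Path Well→M3→Ref (+1); total 1.
Path Well→P1→Ref (+1); total 2.
Path Well→P5→Ref (+1); total 3.
Path Well→M1→M2→Ref (+1); total 4.
No residual Well→Ref path; max flow = 4.
Certifying cut of size 4: {Well→M1, Well→M3, Well→P1, Well→P5}.

4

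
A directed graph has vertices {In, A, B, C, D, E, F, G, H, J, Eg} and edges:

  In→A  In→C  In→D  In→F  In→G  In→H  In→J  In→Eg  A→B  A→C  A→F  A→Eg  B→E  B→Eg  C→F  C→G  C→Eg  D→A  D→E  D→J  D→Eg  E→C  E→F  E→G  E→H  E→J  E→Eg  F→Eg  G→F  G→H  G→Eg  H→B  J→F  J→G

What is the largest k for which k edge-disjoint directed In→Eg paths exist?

7

Assign every edge capacity 1; by Menger, the answer equals the max flow.
Path In→Eg (+1); total 1.
Path In→A→Eg (+1); total 2.
Path In→C→Eg (+1); total 3.
Path In→D→Eg (+1); total 4.
Path In→F→Eg (+1); total 5.
Path In→G→Eg (+1); total 6.
Path In→H→B→Eg (+1); total 7.
No residual In→Eg path; max flow = 7.
Certifying cut of size 7: {F→Eg, G→Eg, H→B, In→A, In→C, In→D, In→Eg}.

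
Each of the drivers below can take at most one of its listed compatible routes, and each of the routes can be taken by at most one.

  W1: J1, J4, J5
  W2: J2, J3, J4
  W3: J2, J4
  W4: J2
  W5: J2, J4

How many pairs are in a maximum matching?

4

Unit-capacity flow: source→left, listed edges, right→sink; max matching = max flow.
Augmenting path W1→J1 (+1); matched 1.
Augmenting path W2→J2 (+1); matched 2.
Augmenting path W3→J4 (+1); matched 3.
Augmenting path W4→J2→W2→J3 (+1); matched 4.
No augmenting path remains; maximum matching = 4.
König certificate: {W1, W2, J2, J4} is a vertex cover of size 4 (every listed pair touches it), so no matching can be larger.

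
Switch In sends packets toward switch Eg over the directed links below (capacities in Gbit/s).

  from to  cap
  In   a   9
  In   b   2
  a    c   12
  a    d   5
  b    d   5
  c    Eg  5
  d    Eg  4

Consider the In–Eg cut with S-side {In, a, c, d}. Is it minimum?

Given cut capacity: 2 + 5 + 4 = 11.
Augment In→a→c→Eg: bottleneck 5, flow now 5.
Augment In→a→d→Eg: bottleneck 4, flow now 9.
No augmenting path remains; maximum flow = 9.
In the residual graph, reachable from In: {In, a, b, c, d}.
Min-cut edges: c→Eg (5), d→Eg (4); capacity 5 + 4 = 9.
Cut capacity 11 exceeds the max flow 9, so it is not minimum.

No — its capacity is 11, but the minimum cut has capacity 9.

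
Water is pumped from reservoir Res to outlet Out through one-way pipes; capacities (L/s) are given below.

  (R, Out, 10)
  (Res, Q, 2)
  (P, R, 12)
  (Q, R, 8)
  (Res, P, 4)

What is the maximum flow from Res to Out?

Augment Res→P→R→Out: bottleneck 4, flow now 4.
Augment Res→Q→R→Out: bottleneck 2, flow now 6.
No augmenting path remains; maximum flow = 6.
In the residual graph, reachable from Res: {Res}.
Min-cut edges: Res→P (4), Res→Q (2); capacity 4 + 2 = 6.
This cut is saturated, so no flow can exceed 6.

6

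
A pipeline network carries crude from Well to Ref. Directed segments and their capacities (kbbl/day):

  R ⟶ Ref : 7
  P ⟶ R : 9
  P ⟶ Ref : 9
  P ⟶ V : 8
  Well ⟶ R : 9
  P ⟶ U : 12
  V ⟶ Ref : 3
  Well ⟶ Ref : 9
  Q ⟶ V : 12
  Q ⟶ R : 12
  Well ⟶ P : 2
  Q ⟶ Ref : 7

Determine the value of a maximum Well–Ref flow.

18

Augment Well→Ref: bottleneck 9, flow now 9.
Augment Well→P→Ref: bottleneck 2, flow now 11.
Augment Well→R→Ref: bottleneck 7, flow now 18.
No augmenting path remains; maximum flow = 18.
In the residual graph, reachable from Well: {Well, R}.
Min-cut edges: Well→P (2), Well→Ref (9), R→Ref (7); capacity 2 + 9 + 7 = 18.
This cut is saturated, so no flow can exceed 18.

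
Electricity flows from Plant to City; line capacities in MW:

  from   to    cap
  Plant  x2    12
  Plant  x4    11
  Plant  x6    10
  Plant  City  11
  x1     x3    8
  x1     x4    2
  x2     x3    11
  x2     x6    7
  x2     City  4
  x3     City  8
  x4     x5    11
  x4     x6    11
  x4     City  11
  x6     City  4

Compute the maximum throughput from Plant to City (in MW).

38

Augment Plant→City: bottleneck 11, flow now 11.
Augment Plant→x2→City: bottleneck 4, flow now 15.
Augment Plant→x4→City: bottleneck 11, flow now 26.
Augment Plant→x6→City: bottleneck 4, flow now 30.
Augment Plant→x2→x3→City: bottleneck 8, flow now 38.
No augmenting path remains; maximum flow = 38.
In the residual graph, reachable from Plant: {Plant, x6}.
Min-cut edges: Plant→x2 (12), Plant→x4 (11), Plant→City (11), x6→City (4); capacity 12 + 11 + 11 + 4 = 38.
This cut is saturated, so no flow can exceed 38.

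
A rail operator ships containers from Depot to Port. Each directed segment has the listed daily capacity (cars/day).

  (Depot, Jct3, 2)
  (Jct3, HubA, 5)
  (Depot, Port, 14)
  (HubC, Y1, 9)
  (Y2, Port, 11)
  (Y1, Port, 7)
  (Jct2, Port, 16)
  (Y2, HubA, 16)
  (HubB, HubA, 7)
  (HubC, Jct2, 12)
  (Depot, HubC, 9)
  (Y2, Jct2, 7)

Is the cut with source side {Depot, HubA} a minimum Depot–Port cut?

No — its capacity is 25, but the minimum cut has capacity 23.

Given cut capacity: 9 + 2 + 14 = 25.
Augment Depot→Port: bottleneck 14, flow now 14.
Augment Depot→HubC→Jct2→Port: bottleneck 9, flow now 23.
No augmenting path remains; maximum flow = 23.
In the residual graph, reachable from Depot: {Depot, Jct3, HubA}.
Min-cut edges: Depot→HubC (9), Depot→Port (14); capacity 9 + 14 = 23.
Cut capacity 25 exceeds the max flow 23, so it is not minimum.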